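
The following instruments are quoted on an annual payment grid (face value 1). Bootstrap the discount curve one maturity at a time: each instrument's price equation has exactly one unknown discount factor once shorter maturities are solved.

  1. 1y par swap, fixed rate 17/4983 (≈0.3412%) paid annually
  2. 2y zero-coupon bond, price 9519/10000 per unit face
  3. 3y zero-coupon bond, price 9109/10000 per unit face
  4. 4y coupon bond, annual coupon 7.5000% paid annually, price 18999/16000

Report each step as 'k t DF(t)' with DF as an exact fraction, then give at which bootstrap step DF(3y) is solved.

step 1 [1y] swap r/1=17/4983: DF=(1 − 17/4983·(0))/(1+17/4983) = 4983/5000 ≈ 0.996600
step 2 [2y] zero: DF = P = 9519/10000 ≈ 0.951900
step 3 [3y] zero: DF = P = 9109/10000 ≈ 0.910900
step 4 [4y] bond c/1=3/40: DF=(18999/16000 − 3/40·(0.996600+0.951900+0.910900))/(1+3/40) = 9051/10000 ≈ 0.905100

1 1 4983/5000
2 2 9519/10000
3 3 9109/10000
4 4 9051/10000
DF(3y) is solved at step 3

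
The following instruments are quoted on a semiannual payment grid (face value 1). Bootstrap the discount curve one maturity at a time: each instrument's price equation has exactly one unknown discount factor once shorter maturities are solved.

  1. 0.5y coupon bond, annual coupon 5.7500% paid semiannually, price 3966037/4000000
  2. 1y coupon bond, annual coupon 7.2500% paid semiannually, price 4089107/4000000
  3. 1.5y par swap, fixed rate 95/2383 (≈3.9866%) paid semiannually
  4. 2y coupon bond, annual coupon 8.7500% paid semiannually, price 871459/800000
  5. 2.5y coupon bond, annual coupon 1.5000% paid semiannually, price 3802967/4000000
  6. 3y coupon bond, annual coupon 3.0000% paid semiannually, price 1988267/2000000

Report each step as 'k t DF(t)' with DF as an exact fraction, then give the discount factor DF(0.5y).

step 1 [0.5y] bond c/2=23/800: DF=(3966037/4000000 − 23/800·(0))/(1+23/800) = 4819/5000 ≈ 0.963800
step 2 [1y] bond c/2=29/800: DF=(4089107/4000000 − 29/800·(0.963800))/(1+29/800) = 1191/1250 ≈ 0.952800
step 3 [1.5y] swap r/2=95/4766: DF=(1 − 95/4766·(0.963800+0.952800))/(1+95/4766) = 943/1000 ≈ 0.943000
step 4 [2y] bond c/2=7/160: DF=(871459/800000 − 7/160·(0.963800+0.952800+0.943000))/(1+7/160) = 4619/5000 ≈ 0.923800
step 5 [2.5y] bond c/2=3/400: DF=(3802967/4000000 − 3/400·(0.963800+0.952800+0.943000+0.923800))/(1+3/400) = 1831/2000 ≈ 0.915500
step 6 [3y] bond c/2=3/200: DF=(1988267/2000000 − 3/200·(0.963800+0.952800+0.943000+0.923800+0.915500))/(1+3/200) = 91/100 ≈ 0.910000

1 1/2 4819/5000
2 1 1191/1250
3 3/2 943/1000
4 2 4619/5000
5 5/2 1831/2000
6 3 91/100
DF(0.5y) = 4819/5000 ≈ 0.963800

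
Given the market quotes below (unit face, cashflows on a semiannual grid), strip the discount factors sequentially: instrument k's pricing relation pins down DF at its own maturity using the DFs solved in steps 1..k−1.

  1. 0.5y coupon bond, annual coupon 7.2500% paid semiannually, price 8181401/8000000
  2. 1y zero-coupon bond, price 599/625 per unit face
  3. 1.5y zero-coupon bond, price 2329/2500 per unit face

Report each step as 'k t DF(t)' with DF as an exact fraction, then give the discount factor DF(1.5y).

1 1/2 9869/10000
2 1 599/625
3 3/2 2329/2500
DF(1.5y) = 2329/2500 ≈ 0.931600

step 1 [0.5y] bond c/2=29/800: DF=(8181401/8000000 − 29/800·(0))/(1+29/800) = 9869/10000 ≈ 0.986900
step 2 [1y] zero: DF = P = 599/625 ≈ 0.958400
step 3 [1.5y] zero: DF = P = 2329/2500 ≈ 0.931600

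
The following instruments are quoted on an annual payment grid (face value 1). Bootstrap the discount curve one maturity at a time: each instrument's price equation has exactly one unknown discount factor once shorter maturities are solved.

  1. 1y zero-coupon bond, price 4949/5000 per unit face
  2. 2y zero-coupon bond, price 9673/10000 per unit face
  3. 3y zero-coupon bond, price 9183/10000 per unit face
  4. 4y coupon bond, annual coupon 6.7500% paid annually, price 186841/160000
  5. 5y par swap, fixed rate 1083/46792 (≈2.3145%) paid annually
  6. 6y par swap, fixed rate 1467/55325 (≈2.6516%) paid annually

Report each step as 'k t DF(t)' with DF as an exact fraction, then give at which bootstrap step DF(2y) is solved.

1 1 4949/5000
2 2 9673/10000
3 3 9183/10000
4 4 9121/10000
5 5 8917/10000
6 6 8533/10000
DF(2y) is solved at step 2

step 1 [1y] zero: DF = P = 4949/5000 ≈ 0.989800
step 2 [2y] zero: DF = P = 9673/10000 ≈ 0.967300
step 3 [3y] zero: DF = P = 9183/10000 ≈ 0.918300
step 4 [4y] bond c/1=27/400: DF=(186841/160000 − 27/400·(0.989800+0.967300+0.918300))/(1+27/400) = 9121/10000 ≈ 0.912100
step 5 [5y] swap r/1=1083/46792: DF=(1 − 1083/46792·(0.989800+0.967300+0.918300+0.912100))/(1+1083/46792) = 8917/10000 ≈ 0.891700
step 6 [6y] swap r/1=1467/55325: DF=(1 − 1467/55325·(0.989800+0.967300+0.918300+0.912100+0.891700))/(1+1467/55325) = 8533/10000 ≈ 0.853300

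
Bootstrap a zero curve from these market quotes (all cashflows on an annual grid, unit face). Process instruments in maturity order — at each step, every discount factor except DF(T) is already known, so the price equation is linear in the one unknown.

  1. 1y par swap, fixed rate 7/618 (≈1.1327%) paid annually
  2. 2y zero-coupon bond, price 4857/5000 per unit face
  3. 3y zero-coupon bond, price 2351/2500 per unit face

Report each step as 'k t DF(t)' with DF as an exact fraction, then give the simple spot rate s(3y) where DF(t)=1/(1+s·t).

1 1 618/625
2 2 4857/5000
3 3 2351/2500
s(3y) = (1/(2351/2500) − 1)/(3) = 149/7053 ≈ 2.1126%

step 1 [1y] swap r/1=7/618: DF=(1 − 7/618·(0))/(1+7/618) = 618/625 ≈ 0.988800
step 2 [2y] zero: DF = P = 4857/5000 ≈ 0.971400
step 3 [3y] zero: DF = P = 2351/2500 ≈ 0.940400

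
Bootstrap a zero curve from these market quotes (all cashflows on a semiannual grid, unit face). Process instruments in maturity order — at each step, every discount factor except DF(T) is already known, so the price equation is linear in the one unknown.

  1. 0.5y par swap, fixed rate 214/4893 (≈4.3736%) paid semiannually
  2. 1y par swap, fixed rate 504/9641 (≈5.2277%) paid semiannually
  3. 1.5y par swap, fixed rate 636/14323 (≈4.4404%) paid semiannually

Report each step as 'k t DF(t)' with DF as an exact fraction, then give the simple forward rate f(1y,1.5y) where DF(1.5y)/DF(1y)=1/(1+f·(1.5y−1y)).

1 1/2 4893/5000
2 1 1187/1250
3 3/2 2341/2500
f(1y,1.5y) = ((1187/1250)/(2341/2500) − 1)/(1/2) = 66/2341 ≈ 2.8193%

step 1 [0.5y] swap r/2=107/4893: DF=(1 − 107/4893·(0))/(1+107/4893) = 4893/5000 ≈ 0.978600
step 2 [1y] swap r/2=252/9641: DF=(1 − 252/9641·(0.978600))/(1+252/9641) = 1187/1250 ≈ 0.949600
step 3 [1.5y] swap r/2=318/14323: DF=(1 − 318/14323·(0.978600+0.949600))/(1+318/14323) = 2341/2500 ≈ 0.936400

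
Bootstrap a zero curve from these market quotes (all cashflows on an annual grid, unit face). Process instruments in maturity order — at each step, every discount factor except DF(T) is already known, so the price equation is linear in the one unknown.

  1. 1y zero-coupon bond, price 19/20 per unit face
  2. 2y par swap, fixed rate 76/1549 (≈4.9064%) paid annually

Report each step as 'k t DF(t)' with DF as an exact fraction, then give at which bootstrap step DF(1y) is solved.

step 1 [1y] zero: DF = P = 19/20 ≈ 0.950000
step 2 [2y] swap r/1=76/1549: DF=(1 − 76/1549·(0.950000))/(1+76/1549) = 568/625 ≈ 0.908800

1 1 19/20
2 2 568/625
DF(1y) is solved at step 1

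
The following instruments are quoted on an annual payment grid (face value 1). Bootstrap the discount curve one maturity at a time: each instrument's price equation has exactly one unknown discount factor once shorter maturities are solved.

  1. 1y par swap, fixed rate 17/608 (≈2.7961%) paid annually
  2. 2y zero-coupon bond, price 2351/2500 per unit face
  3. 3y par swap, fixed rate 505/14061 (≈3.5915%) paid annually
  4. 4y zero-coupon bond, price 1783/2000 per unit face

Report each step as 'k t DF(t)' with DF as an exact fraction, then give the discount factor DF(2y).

1 1 608/625
2 2 2351/2500
3 3 899/1000
4 4 1783/2000
DF(2y) = 2351/2500 ≈ 0.940400

step 1 [1y] swap r/1=17/608: DF=(1 − 17/608·(0))/(1+17/608) = 608/625 ≈ 0.972800
step 2 [2y] zero: DF = P = 2351/2500 ≈ 0.940400
step 3 [3y] swap r/1=505/14061: DF=(1 − 505/14061·(0.972800+0.940400))/(1+505/14061) = 899/1000 ≈ 0.899000
step 4 [4y] zero: DF = P = 1783/2000 ≈ 0.891500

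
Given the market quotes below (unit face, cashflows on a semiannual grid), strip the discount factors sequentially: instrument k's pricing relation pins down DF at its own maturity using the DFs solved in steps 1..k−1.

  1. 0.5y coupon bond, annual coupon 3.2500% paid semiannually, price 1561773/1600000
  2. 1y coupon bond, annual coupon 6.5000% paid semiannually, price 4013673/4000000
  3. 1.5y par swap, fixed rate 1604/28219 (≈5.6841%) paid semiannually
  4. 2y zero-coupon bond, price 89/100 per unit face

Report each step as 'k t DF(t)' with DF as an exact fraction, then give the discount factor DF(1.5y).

step 1 [0.5y] bond c/2=13/800: DF=(1561773/1600000 − 13/800·(0))/(1+13/800) = 1921/2000 ≈ 0.960500
step 2 [1y] bond c/2=13/400: DF=(4013673/4000000 − 13/400·(0.960500))/(1+13/400) = 1177/1250 ≈ 0.941600
step 3 [1.5y] swap r/2=802/28219: DF=(1 − 802/28219·(0.960500+0.941600))/(1+802/28219) = 4599/5000 ≈ 0.919800
step 4 [2y] zero: DF = P = 89/100 ≈ 0.890000

1 1/2 1921/2000
2 1 1177/1250
3 3/2 4599/5000
4 2 89/100
DF(1.5y) = 4599/5000 ≈ 0.919800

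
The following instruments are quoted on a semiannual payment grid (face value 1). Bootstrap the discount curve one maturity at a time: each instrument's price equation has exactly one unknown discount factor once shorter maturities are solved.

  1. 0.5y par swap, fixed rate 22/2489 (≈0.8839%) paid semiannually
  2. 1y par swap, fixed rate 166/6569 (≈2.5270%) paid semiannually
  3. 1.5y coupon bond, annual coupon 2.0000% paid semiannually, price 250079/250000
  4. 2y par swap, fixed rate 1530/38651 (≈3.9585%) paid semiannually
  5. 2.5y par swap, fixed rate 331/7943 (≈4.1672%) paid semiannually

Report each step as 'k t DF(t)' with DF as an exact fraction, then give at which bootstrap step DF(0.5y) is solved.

1 1/2 2489/2500
2 1 9751/10000
3 3/2 9709/10000
4 2 1847/2000
5 5/2 9007/10000
DF(0.5y) is solved at step 1

step 1 [0.5y] swap r/2=11/2489: DF=(1 − 11/2489·(0))/(1+11/2489) = 2489/2500 ≈ 0.995600
step 2 [1y] swap r/2=83/6569: DF=(1 − 83/6569·(0.995600))/(1+83/6569) = 9751/10000 ≈ 0.975100
step 3 [1.5y] bond c/2=1/100: DF=(250079/250000 − 1/100·(0.995600+0.975100))/(1+1/100) = 9709/10000 ≈ 0.970900
step 4 [2y] swap r/2=765/38651: DF=(1 − 765/38651·(0.995600+0.975100+0.970900))/(1+765/38651) = 1847/2000 ≈ 0.923500
step 5 [2.5y] swap r/2=331/15886: DF=(1 − 331/15886·(0.995600+0.975100+0.970900+0.923500))/(1+331/15886) = 9007/10000 ≈ 0.900700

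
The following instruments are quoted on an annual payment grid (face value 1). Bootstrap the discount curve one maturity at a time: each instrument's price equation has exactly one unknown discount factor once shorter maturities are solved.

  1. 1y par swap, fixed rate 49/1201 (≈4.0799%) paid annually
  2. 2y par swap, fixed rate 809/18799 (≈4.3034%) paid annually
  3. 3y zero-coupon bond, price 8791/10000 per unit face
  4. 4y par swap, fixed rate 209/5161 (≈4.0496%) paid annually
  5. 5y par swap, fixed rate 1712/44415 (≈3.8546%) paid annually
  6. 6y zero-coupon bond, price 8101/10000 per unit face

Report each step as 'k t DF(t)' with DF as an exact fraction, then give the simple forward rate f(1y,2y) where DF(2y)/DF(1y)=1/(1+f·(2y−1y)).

1 1 1201/1250
2 2 9191/10000
3 3 8791/10000
4 4 8537/10000
5 5 518/625
6 6 8101/10000
f(1y,2y) = ((1201/1250)/(9191/10000) − 1)/(1) = 417/9191 ≈ 4.5370%

step 1 [1y] swap r/1=49/1201: DF=(1 − 49/1201·(0))/(1+49/1201) = 1201/1250 ≈ 0.960800
step 2 [2y] swap r/1=809/18799: DF=(1 − 809/18799·(0.960800))/(1+809/18799) = 9191/10000 ≈ 0.919100
step 3 [3y] zero: DF = P = 8791/10000 ≈ 0.879100
step 4 [4y] swap r/1=209/5161: DF=(1 − 209/5161·(0.960800+0.919100+0.879100))/(1+209/5161) = 8537/10000 ≈ 0.853700
step 5 [5y] swap r/1=1712/44415: DF=(1 − 1712/44415·(0.960800+0.919100+0.879100+0.853700))/(1+1712/44415) = 518/625 ≈ 0.828800
step 6 [6y] zero: DF = P = 8101/10000 ≈ 0.810100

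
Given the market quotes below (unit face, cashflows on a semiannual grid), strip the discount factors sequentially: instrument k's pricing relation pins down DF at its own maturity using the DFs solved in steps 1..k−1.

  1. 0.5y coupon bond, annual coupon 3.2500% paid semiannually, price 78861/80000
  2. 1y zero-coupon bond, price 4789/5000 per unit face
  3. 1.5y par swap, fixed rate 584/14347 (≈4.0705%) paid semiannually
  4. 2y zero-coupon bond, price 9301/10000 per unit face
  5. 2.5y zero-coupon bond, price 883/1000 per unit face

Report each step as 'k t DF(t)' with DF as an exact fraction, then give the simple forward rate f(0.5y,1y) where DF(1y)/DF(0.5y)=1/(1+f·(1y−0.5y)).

1 1/2 97/100
2 1 4789/5000
3 3/2 1177/1250
4 2 9301/10000
5 5/2 883/1000
f(0.5y,1y) = ((97/100)/(4789/5000) − 1)/(1/2) = 122/4789 ≈ 2.5475%

step 1 [0.5y] bond c/2=13/800: DF=(78861/80000 − 13/800·(0))/(1+13/800) = 97/100 ≈ 0.970000
step 2 [1y] zero: DF = P = 4789/5000 ≈ 0.957800
step 3 [1.5y] swap r/2=292/14347: DF=(1 − 292/14347·(0.970000+0.957800))/(1+292/14347) = 1177/1250 ≈ 0.941600
step 4 [2y] zero: DF = P = 9301/10000 ≈ 0.930100
step 5 [2.5y] zero: DF = P = 883/1000 ≈ 0.883000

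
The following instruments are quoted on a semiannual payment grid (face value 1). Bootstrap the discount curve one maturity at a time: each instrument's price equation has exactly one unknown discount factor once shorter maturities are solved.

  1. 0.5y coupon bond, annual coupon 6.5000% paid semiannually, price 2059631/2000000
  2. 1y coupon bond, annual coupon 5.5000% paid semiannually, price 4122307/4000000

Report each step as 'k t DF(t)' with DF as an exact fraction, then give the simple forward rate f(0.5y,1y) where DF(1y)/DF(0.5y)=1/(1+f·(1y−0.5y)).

step 1 [0.5y] bond c/2=13/400: DF=(2059631/2000000 − 13/400·(0))/(1+13/400) = 4987/5000 ≈ 0.997400
step 2 [1y] bond c/2=11/400: DF=(4122307/4000000 − 11/400·(0.997400))/(1+11/400) = 9763/10000 ≈ 0.976300

1 1/2 4987/5000
2 1 9763/10000
f(0.5y,1y) = ((4987/5000)/(9763/10000) − 1)/(1/2) = 422/9763 ≈ 4.3224%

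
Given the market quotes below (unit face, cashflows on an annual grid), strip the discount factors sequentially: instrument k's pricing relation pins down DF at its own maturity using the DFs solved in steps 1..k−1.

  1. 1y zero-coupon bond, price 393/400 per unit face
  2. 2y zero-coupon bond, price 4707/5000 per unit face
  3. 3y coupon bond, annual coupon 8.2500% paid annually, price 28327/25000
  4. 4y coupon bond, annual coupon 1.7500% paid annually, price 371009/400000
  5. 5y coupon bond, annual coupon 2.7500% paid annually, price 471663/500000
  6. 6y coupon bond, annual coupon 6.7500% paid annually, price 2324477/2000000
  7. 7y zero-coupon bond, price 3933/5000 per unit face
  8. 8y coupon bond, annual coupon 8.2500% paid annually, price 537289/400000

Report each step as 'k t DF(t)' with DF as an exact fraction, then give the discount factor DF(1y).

step 1 [1y] zero: DF = P = 393/400 ≈ 0.982500
step 2 [2y] zero: DF = P = 4707/5000 ≈ 0.941400
step 3 [3y] bond c/1=33/400: DF=(28327/25000 − 33/400·(0.982500+0.941400))/(1+33/400) = 9001/10000 ≈ 0.900100
step 4 [4y] bond c/1=7/400: DF=(371009/400000 − 7/400·(0.982500+0.941400+0.900100))/(1+7/400) = 863/1000 ≈ 0.863000
step 5 [5y] bond c/1=11/400: DF=(471663/500000 − 11/400·(0.982500+0.941400+0.900100+0.863000))/(1+11/400) = 4097/5000 ≈ 0.819400
step 6 [6y] bond c/1=27/400: DF=(2324477/2000000 − 27/400·(0.982500+0.941400+0.900100+0.863000+0.819400))/(1+27/400) = 4019/5000 ≈ 0.803800
step 7 [7y] zero: DF = P = 3933/5000 ≈ 0.786600
step 8 [8y] bond c/1=33/400: DF=(537289/400000 − 33/400·(0.982500+0.941400+0.900100+0.863000+0.819400+0.803800+0.786600))/(1+33/400) = 3881/5000 ≈ 0.776200

1 1 393/400
2 2 4707/5000
3 3 9001/10000
4 4 863/1000
5 5 4097/5000
6 6 4019/5000
7 7 3933/5000
8 8 3881/5000
DF(1y) = 393/400 ≈ 0.982500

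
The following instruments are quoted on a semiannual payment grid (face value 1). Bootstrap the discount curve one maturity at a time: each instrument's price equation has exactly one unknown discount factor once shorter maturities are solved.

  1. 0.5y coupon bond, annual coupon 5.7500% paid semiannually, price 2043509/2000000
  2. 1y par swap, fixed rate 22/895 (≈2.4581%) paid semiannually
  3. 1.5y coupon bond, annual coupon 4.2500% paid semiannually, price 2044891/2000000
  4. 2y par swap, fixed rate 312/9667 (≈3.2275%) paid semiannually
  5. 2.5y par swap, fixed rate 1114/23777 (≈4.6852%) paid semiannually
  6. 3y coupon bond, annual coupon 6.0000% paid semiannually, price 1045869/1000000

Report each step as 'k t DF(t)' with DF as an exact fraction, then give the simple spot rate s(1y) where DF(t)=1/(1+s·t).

1 1/2 2483/2500
2 1 4879/5000
3 3/2 4801/5000
4 2 586/625
5 5/2 4443/5000
6 3 8769/10000
s(1y) = (1/(4879/5000) − 1)/(1) = 121/4879 ≈ 2.4800%

step 1 [0.5y] bond c/2=23/800: DF=(2043509/2000000 − 23/800·(0))/(1+23/800) = 2483/2500 ≈ 0.993200
step 2 [1y] swap r/2=11/895: DF=(1 − 11/895·(0.993200))/(1+11/895) = 4879/5000 ≈ 0.975800
step 3 [1.5y] bond c/2=17/800: DF=(2044891/2000000 − 17/800·(0.993200+0.975800))/(1+17/800) = 4801/5000 ≈ 0.960200
step 4 [2y] swap r/2=156/9667: DF=(1 − 156/9667·(0.993200+0.975800+0.960200))/(1+156/9667) = 586/625 ≈ 0.937600
step 5 [2.5y] swap r/2=557/23777: DF=(1 − 557/23777·(0.993200+0.975800+0.960200+0.937600))/(1+557/23777) = 4443/5000 ≈ 0.888600
step 6 [3y] bond c/2=3/100: DF=(1045869/1000000 − 3/100·(0.993200+0.975800+0.960200+0.937600+0.888600))/(1+3/100) = 8769/10000 ≈ 0.876900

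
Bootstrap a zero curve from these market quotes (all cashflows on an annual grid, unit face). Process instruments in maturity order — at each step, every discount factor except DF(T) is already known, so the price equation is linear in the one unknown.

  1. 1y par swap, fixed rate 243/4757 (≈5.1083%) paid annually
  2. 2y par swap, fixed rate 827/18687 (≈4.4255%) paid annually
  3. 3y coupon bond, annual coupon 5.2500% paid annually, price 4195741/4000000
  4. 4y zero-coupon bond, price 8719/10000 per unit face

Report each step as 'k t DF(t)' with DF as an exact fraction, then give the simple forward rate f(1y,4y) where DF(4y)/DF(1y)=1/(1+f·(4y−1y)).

1 1 4757/5000
2 2 9173/10000
3 3 4517/5000
4 4 8719/10000
f(1y,4y) = ((4757/5000)/(8719/10000) − 1)/(3) = 265/8719 ≈ 3.0393%

step 1 [1y] swap r/1=243/4757: DF=(1 − 243/4757·(0))/(1+243/4757) = 4757/5000 ≈ 0.951400
step 2 [2y] swap r/1=827/18687: DF=(1 − 827/18687·(0.951400))/(1+827/18687) = 9173/10000 ≈ 0.917300
step 3 [3y] bond c/1=21/400: DF=(4195741/4000000 − 21/400·(0.951400+0.917300))/(1+21/400) = 4517/5000 ≈ 0.903400
step 4 [4y] zero: DF = P = 8719/10000 ≈ 0.871900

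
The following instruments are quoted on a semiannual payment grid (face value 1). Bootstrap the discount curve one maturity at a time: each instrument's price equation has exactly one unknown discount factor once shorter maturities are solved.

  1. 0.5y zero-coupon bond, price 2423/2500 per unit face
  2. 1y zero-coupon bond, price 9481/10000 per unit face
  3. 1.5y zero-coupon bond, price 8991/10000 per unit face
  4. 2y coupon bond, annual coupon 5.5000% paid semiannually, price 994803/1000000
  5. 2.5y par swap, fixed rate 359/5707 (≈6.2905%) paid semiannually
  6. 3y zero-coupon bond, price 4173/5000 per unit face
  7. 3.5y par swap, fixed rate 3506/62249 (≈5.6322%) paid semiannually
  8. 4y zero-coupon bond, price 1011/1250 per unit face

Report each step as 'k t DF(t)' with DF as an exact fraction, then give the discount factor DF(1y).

step 1 [0.5y] zero: DF = P = 2423/2500 ≈ 0.969200
step 2 [1y] zero: DF = P = 9481/10000 ≈ 0.948100
step 3 [1.5y] zero: DF = P = 8991/10000 ≈ 0.899100
step 4 [2y] bond c/2=11/400: DF=(994803/1000000 − 11/400·(0.969200+0.948100+0.899100))/(1+11/400) = 558/625 ≈ 0.892800
step 5 [2.5y] swap r/2=359/11414: DF=(1 − 359/11414·(0.969200+0.948100+0.899100+0.892800))/(1+359/11414) = 2141/2500 ≈ 0.856400
step 6 [3y] zero: DF = P = 4173/5000 ≈ 0.834600
step 7 [3.5y] swap r/2=1753/62249: DF=(1 − 1753/62249·(0.969200+0.948100+0.899100+0.892800+0.856400+0.834600))/(1+1753/62249) = 8247/10000 ≈ 0.824700
step 8 [4y] zero: DF = P = 1011/1250 ≈ 0.808800

1 1/2 2423/2500
2 1 9481/10000
3 3/2 8991/10000
4 2 558/625
5 5/2 2141/2500
6 3 4173/5000
7 7/2 8247/10000
8 4 1011/1250
DF(1y) = 9481/10000 ≈ 0.948100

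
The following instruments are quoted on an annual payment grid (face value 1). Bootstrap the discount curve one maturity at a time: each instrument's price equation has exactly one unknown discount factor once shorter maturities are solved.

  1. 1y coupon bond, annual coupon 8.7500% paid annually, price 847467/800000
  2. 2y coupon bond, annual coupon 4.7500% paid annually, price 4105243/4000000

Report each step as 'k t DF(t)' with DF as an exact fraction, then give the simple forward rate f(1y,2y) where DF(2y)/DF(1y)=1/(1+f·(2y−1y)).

1 1 9741/10000
2 2 2339/2500
f(1y,2y) = ((9741/10000)/(2339/2500) − 1)/(1) = 385/9356 ≈ 4.1150%

step 1 [1y] bond c/1=7/80: DF=(847467/800000 − 7/80·(0))/(1+7/80) = 9741/10000 ≈ 0.974100
step 2 [2y] bond c/1=19/400: DF=(4105243/4000000 − 19/400·(0.974100))/(1+19/400) = 2339/2500 ≈ 0.935600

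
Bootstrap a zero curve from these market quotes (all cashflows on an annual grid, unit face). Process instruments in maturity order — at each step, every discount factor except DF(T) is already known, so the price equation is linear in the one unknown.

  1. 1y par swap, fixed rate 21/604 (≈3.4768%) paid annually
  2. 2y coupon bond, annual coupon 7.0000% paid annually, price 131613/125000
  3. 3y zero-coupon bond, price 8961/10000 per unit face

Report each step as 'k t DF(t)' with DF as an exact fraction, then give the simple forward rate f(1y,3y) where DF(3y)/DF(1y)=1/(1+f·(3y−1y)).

step 1 [1y] swap r/1=21/604: DF=(1 − 21/604·(0))/(1+21/604) = 604/625 ≈ 0.966400
step 2 [2y] bond c/1=7/100: DF=(131613/125000 − 7/100·(0.966400))/(1+7/100) = 1151/1250 ≈ 0.920800
step 3 [3y] zero: DF = P = 8961/10000 ≈ 0.896100

1 1 604/625
2 2 1151/1250
3 3 8961/10000
f(1y,3y) = ((604/625)/(8961/10000) − 1)/(2) = 703/17922 ≈ 3.9226%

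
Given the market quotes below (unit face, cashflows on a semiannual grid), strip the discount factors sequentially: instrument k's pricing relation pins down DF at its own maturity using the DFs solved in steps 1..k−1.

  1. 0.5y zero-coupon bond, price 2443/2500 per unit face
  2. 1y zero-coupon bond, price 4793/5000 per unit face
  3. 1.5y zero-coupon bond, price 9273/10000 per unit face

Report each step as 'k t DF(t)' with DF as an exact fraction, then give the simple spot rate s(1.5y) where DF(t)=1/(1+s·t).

1 1/2 2443/2500
2 1 4793/5000
3 3/2 9273/10000
s(1.5y) = (1/(9273/10000) − 1)/(3/2) = 1454/27819 ≈ 5.2266%

step 1 [0.5y] zero: DF = P = 2443/2500 ≈ 0.977200
step 2 [1y] zero: DF = P = 4793/5000 ≈ 0.958600
step 3 [1.5y] zero: DF = P = 9273/10000 ≈ 0.927300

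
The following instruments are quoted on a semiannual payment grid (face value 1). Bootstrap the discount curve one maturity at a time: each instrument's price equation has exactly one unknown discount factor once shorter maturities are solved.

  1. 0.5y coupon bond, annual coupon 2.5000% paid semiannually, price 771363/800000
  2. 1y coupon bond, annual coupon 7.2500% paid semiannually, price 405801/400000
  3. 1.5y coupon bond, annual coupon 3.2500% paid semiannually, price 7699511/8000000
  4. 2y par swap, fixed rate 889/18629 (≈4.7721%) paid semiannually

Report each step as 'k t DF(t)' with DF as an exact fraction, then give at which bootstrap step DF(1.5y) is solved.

step 1 [0.5y] bond c/2=1/80: DF=(771363/800000 − 1/80·(0))/(1+1/80) = 9523/10000 ≈ 0.952300
step 2 [1y] bond c/2=29/800: DF=(405801/400000 − 29/800·(0.952300))/(1+29/800) = 9457/10000 ≈ 0.945700
step 3 [1.5y] bond c/2=13/800: DF=(7699511/8000000 − 13/800·(0.952300+0.945700))/(1+13/800) = 9167/10000 ≈ 0.916700
step 4 [2y] swap r/2=889/37258: DF=(1 − 889/37258·(0.952300+0.945700+0.916700))/(1+889/37258) = 9111/10000 ≈ 0.911100

1 1/2 9523/10000
2 1 9457/10000
3 3/2 9167/10000
4 2 9111/10000
DF(1.5y) is solved at step 3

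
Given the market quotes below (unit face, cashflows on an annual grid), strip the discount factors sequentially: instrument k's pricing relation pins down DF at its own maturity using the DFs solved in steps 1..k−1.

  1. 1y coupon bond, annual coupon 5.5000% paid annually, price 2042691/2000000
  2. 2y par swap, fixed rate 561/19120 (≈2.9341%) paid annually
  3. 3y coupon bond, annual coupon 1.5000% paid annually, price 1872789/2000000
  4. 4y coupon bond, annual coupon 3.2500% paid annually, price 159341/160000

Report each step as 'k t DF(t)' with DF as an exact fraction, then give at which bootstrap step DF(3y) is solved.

step 1 [1y] bond c/1=11/200: DF=(2042691/2000000 − 11/200·(0))/(1+11/200) = 9681/10000 ≈ 0.968100
step 2 [2y] swap r/1=561/19120: DF=(1 − 561/19120·(0.968100))/(1+561/19120) = 9439/10000 ≈ 0.943900
step 3 [3y] bond c/1=3/200: DF=(1872789/2000000 − 3/200·(0.968100+0.943900))/(1+3/200) = 8943/10000 ≈ 0.894300
step 4 [4y] bond c/1=13/400: DF=(159341/160000 − 13/400·(0.968100+0.943900+0.894300))/(1+13/400) = 4381/5000 ≈ 0.876200

1 1 9681/10000
2 2 9439/10000
3 3 8943/10000
4 4 4381/5000
DF(3y) is solved at step 3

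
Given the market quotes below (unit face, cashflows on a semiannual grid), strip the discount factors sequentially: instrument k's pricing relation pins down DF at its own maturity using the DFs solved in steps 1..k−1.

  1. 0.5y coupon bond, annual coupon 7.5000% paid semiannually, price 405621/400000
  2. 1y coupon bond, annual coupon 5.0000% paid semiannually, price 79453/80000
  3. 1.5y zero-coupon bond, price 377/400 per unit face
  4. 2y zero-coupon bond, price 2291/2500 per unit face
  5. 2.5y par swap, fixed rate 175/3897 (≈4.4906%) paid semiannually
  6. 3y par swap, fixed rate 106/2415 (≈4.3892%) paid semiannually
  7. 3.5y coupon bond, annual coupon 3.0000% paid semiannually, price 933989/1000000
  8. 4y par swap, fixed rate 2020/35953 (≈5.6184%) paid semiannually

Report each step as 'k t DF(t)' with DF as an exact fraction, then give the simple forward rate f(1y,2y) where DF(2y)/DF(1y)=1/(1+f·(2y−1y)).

step 1 [0.5y] bond c/2=3/80: DF=(405621/400000 − 3/80·(0))/(1+3/80) = 4887/5000 ≈ 0.977400
step 2 [1y] bond c/2=1/40: DF=(79453/80000 − 1/40·(0.977400))/(1+1/40) = 9451/10000 ≈ 0.945100
step 3 [1.5y] zero: DF = P = 377/400 ≈ 0.942500
step 4 [2y] zero: DF = P = 2291/2500 ≈ 0.916400
step 5 [2.5y] swap r/2=175/7794: DF=(1 − 175/7794·(0.977400+0.945100+0.942500+0.916400))/(1+175/7794) = 179/200 ≈ 0.895000
step 6 [3y] swap r/2=53/2415: DF=(1 − 53/2415·(0.977400+0.945100+0.942500+0.916400+0.895000))/(1+53/2415) = 8781/10000 ≈ 0.878100
step 7 [3.5y] bond c/2=3/200: DF=(933989/1000000 − 3/200·(0.977400+0.945100+0.942500+0.916400+0.895000+0.878100))/(1+3/200) = 8381/10000 ≈ 0.838100
step 8 [4y] swap r/2=1010/35953: DF=(1 − 1010/35953·(0.977400+0.945100+0.942500+0.916400+0.895000+0.878100+0.838100))/(1+1010/35953) = 399/500 ≈ 0.798000

1 1/2 4887/5000
2 1 9451/10000
3 3/2 377/400
4 2 2291/2500
5 5/2 179/200
6 3 8781/10000
7 7/2 8381/10000
8 4 399/500
f(1y,2y) = ((9451/10000)/(2291/2500) − 1)/(1) = 287/9164 ≈ 3.1318%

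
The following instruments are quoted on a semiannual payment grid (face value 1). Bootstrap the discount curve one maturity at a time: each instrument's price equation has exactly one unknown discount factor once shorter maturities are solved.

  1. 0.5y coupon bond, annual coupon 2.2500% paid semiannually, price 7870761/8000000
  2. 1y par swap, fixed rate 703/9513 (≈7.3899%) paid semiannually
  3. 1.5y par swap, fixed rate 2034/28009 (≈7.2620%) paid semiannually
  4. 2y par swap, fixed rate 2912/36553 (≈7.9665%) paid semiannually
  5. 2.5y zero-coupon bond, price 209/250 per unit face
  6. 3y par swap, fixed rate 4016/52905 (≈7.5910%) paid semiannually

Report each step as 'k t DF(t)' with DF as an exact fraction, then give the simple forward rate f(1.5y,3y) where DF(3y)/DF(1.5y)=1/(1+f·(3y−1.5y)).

step 1 [0.5y] bond c/2=9/800: DF=(7870761/8000000 − 9/800·(0))/(1+9/800) = 9729/10000 ≈ 0.972900
step 2 [1y] swap r/2=703/19026: DF=(1 − 703/19026·(0.972900))/(1+703/19026) = 9297/10000 ≈ 0.929700
step 3 [1.5y] swap r/2=1017/28009: DF=(1 − 1017/28009·(0.972900+0.929700))/(1+1017/28009) = 8983/10000 ≈ 0.898300
step 4 [2y] swap r/2=1456/36553: DF=(1 − 1456/36553·(0.972900+0.929700+0.898300))/(1+1456/36553) = 534/625 ≈ 0.854400
step 5 [2.5y] zero: DF = P = 209/250 ≈ 0.836000
step 6 [3y] swap r/2=2008/52905: DF=(1 − 2008/52905·(0.972900+0.929700+0.898300+0.854400+0.836000))/(1+2008/52905) = 999/1250 ≈ 0.799200

1 1/2 9729/10000
2 1 9297/10000
3 3/2 8983/10000
4 2 534/625
5 5/2 209/250
6 3 999/1250
f(1.5y,3y) = ((8983/10000)/(999/1250) − 1)/(3/2) = 991/11988 ≈ 8.2666%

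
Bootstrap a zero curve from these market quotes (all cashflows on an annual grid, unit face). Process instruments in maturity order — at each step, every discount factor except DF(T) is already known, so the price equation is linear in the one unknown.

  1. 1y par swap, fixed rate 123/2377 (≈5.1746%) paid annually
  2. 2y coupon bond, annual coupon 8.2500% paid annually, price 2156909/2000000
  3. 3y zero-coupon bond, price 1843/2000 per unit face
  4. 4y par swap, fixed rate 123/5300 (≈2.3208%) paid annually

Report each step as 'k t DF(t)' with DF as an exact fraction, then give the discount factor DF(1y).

step 1 [1y] swap r/1=123/2377: DF=(1 − 123/2377·(0))/(1+123/2377) = 2377/2500 ≈ 0.950800
step 2 [2y] bond c/1=33/400: DF=(2156909/2000000 − 33/400·(0.950800))/(1+33/400) = 4619/5000 ≈ 0.923800
step 3 [3y] zero: DF = P = 1843/2000 ≈ 0.921500
step 4 [4y] swap r/1=123/5300: DF=(1 − 123/5300·(0.950800+0.923800+0.921500))/(1+123/5300) = 9139/10000 ≈ 0.913900

1 1 2377/2500
2 2 4619/5000
3 3 1843/2000
4 4 9139/10000
DF(1y) = 2377/2500 ≈ 0.950800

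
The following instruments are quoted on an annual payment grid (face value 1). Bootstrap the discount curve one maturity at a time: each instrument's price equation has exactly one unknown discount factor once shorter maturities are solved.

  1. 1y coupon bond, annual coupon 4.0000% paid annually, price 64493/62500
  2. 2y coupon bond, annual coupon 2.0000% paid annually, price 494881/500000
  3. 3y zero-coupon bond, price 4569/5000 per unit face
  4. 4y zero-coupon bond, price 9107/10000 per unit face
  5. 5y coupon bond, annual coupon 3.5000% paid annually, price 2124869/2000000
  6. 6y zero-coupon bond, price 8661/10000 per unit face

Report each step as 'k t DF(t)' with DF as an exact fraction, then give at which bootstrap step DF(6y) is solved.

1 1 4961/5000
2 2 9509/10000
3 3 4569/5000
4 4 9107/10000
5 5 8991/10000
6 6 8661/10000
DF(6y) is solved at step 6

step 1 [1y] bond c/1=1/25: DF=(64493/62500 − 1/25·(0))/(1+1/25) = 4961/5000 ≈ 0.992200
step 2 [2y] bond c/1=1/50: DF=(494881/500000 − 1/50·(0.992200))/(1+1/50) = 9509/10000 ≈ 0.950900
step 3 [3y] zero: DF = P = 4569/5000 ≈ 0.913800
step 4 [4y] zero: DF = P = 9107/10000 ≈ 0.910700
step 5 [5y] bond c/1=7/200: DF=(2124869/2000000 − 7/200·(0.992200+0.950900+0.913800+0.910700))/(1+7/200) = 8991/10000 ≈ 0.899100
step 6 [6y] zero: DF = P = 8661/10000 ≈ 0.866100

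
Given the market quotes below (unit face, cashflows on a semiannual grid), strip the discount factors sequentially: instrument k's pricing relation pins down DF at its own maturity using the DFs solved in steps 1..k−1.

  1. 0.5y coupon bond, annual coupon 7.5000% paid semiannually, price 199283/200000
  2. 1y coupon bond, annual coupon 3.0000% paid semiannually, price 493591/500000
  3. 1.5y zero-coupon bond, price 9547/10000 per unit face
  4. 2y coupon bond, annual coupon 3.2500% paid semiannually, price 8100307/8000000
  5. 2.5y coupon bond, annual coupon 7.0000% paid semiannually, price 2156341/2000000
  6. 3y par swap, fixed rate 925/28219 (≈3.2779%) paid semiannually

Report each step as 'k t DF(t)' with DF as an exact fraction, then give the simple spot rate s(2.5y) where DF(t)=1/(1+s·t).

1 1/2 2401/2500
2 1 599/625
3 3/2 9547/10000
4 2 594/625
5 5/2 2281/2500
6 3 363/400
s(2.5y) = (1/(2281/2500) − 1)/(5/2) = 438/11405 ≈ 3.8404%

step 1 [0.5y] bond c/2=3/80: DF=(199283/200000 − 3/80·(0))/(1+3/80) = 2401/2500 ≈ 0.960400
step 2 [1y] bond c/2=3/200: DF=(493591/500000 − 3/200·(0.960400))/(1+3/200) = 599/625 ≈ 0.958400
step 3 [1.5y] zero: DF = P = 9547/10000 ≈ 0.954700
step 4 [2y] bond c/2=13/800: DF=(8100307/8000000 − 13/800·(0.960400+0.958400+0.954700))/(1+13/800) = 594/625 ≈ 0.950400
step 5 [2.5y] bond c/2=7/200: DF=(2156341/2000000 − 7/200·(0.960400+0.958400+0.954700+0.950400))/(1+7/200) = 2281/2500 ≈ 0.912400
step 6 [3y] swap r/2=925/56438: DF=(1 − 925/56438·(0.960400+0.958400+0.954700+0.950400+0.912400))/(1+925/56438) = 363/400 ≈ 0.907500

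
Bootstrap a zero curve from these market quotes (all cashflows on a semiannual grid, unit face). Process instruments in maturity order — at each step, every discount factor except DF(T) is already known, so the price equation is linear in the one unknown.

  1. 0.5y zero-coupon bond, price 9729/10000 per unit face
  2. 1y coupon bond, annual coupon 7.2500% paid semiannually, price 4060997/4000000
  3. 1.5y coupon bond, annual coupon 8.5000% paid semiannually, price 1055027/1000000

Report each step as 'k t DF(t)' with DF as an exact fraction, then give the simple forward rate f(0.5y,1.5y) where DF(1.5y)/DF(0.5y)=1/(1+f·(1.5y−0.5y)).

1 1/2 9729/10000
2 1 9457/10000
3 3/2 4669/5000
f(0.5y,1.5y) = ((9729/10000)/(4669/5000) − 1)/(1) = 17/406 ≈ 4.1872%

step 1 [0.5y] zero: DF = P = 9729/10000 ≈ 0.972900
step 2 [1y] bond c/2=29/800: DF=(4060997/4000000 − 29/800·(0.972900))/(1+29/800) = 9457/10000 ≈ 0.945700
step 3 [1.5y] bond c/2=17/400: DF=(1055027/1000000 − 17/400·(0.972900+0.945700))/(1+17/400) = 4669/5000 ≈ 0.933800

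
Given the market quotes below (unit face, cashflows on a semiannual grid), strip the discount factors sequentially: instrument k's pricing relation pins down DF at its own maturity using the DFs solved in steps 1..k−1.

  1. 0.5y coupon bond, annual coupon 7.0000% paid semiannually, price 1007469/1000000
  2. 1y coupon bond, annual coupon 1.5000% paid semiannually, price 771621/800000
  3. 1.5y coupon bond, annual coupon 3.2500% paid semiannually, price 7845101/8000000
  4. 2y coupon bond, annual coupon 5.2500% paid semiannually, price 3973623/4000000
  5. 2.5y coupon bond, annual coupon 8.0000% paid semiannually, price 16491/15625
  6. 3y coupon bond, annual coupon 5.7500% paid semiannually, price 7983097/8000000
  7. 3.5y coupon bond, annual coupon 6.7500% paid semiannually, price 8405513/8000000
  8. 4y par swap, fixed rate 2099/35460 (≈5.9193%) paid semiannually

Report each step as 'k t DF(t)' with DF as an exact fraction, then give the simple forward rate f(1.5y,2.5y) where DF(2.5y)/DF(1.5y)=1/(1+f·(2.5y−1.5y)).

step 1 [0.5y] bond c/2=7/200: DF=(1007469/1000000 − 7/200·(0))/(1+7/200) = 4867/5000 ≈ 0.973400
step 2 [1y] bond c/2=3/400: DF=(771621/800000 − 3/400·(0.973400))/(1+3/400) = 9501/10000 ≈ 0.950100
step 3 [1.5y] bond c/2=13/800: DF=(7845101/8000000 − 13/800·(0.973400+0.950100))/(1+13/800) = 4671/5000 ≈ 0.934200
step 4 [2y] bond c/2=21/800: DF=(3973623/4000000 − 21/800·(0.973400+0.950100+0.934200))/(1+21/800) = 8949/10000 ≈ 0.894900
step 5 [2.5y] bond c/2=1/25: DF=(16491/15625 − 1/25·(0.973400+0.950100+0.934200+0.894900))/(1+1/25) = 1741/2000 ≈ 0.870500
step 6 [3y] bond c/2=23/800: DF=(7983097/8000000 − 23/800·(0.973400+0.950100+0.934200+0.894900+0.870500))/(1+23/800) = 1051/1250 ≈ 0.840800
step 7 [3.5y] bond c/2=27/800: DF=(8405513/8000000 − 27/800·(0.973400+0.950100+0.934200+0.894900+0.870500+0.840800))/(1+27/800) = 419/500 ≈ 0.838000
step 8 [4y] swap r/2=2099/70920: DF=(1 − 2099/70920·(0.973400+0.950100+0.934200+0.894900+0.870500+0.840800+0.838000))/(1+2099/70920) = 7901/10000 ≈ 0.790100

1 1/2 4867/5000
2 1 9501/10000
3 3/2 4671/5000
4 2 8949/10000
5 5/2 1741/2000
6 3 1051/1250
7 7/2 419/500
8 4 7901/10000
f(1.5y,2.5y) = ((4671/5000)/(1741/2000) − 1)/(1) = 637/8705 ≈ 7.3176%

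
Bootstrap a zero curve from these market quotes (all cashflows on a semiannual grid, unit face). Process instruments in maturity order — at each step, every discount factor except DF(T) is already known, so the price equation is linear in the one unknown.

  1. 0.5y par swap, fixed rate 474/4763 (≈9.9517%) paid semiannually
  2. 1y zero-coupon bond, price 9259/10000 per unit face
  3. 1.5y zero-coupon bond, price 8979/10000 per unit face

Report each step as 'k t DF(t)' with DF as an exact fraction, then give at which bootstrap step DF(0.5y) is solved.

step 1 [0.5y] swap r/2=237/4763: DF=(1 − 237/4763·(0))/(1+237/4763) = 4763/5000 ≈ 0.952600
step 2 [1y] zero: DF = P = 9259/10000 ≈ 0.925900
step 3 [1.5y] zero: DF = P = 8979/10000 ≈ 0.897900

1 1/2 4763/5000
2 1 9259/10000
3 3/2 8979/10000
DF(0.5y) is solved at step 1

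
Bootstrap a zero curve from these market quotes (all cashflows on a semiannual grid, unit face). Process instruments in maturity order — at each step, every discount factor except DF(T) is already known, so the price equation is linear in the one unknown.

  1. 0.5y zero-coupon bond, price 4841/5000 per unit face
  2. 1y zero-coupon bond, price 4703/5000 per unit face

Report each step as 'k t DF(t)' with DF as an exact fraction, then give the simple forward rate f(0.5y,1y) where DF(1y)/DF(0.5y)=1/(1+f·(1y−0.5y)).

step 1 [0.5y] zero: DF = P = 4841/5000 ≈ 0.968200
step 2 [1y] zero: DF = P = 4703/5000 ≈ 0.940600

1 1/2 4841/5000
2 1 4703/5000
f(0.5y,1y) = ((4841/5000)/(4703/5000) − 1)/(1/2) = 276/4703 ≈ 5.8686%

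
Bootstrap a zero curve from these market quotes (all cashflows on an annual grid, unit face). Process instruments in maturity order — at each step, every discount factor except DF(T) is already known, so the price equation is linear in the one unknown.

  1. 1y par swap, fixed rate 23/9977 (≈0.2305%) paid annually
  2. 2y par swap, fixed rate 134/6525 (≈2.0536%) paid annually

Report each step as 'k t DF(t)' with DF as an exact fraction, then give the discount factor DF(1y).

1 1 9977/10000
2 2 4799/5000
DF(1y) = 9977/10000 ≈ 0.997700

step 1 [1y] swap r/1=23/9977: DF=(1 − 23/9977·(0))/(1+23/9977) = 9977/10000 ≈ 0.997700
step 2 [2y] swap r/1=134/6525: DF=(1 − 134/6525·(0.997700))/(1+134/6525) = 4799/5000 ≈ 0.959800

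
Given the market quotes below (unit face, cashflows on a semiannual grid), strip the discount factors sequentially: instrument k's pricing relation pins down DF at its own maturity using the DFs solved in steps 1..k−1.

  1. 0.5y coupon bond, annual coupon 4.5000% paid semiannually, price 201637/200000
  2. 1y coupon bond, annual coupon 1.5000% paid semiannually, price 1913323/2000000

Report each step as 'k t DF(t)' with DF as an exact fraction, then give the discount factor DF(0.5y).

step 1 [0.5y] bond c/2=9/400: DF=(201637/200000 − 9/400·(0))/(1+9/400) = 493/500 ≈ 0.986000
step 2 [1y] bond c/2=3/400: DF=(1913323/2000000 − 3/400·(0.986000))/(1+3/400) = 4711/5000 ≈ 0.942200

1 1/2 493/500
2 1 4711/5000
DF(0.5y) = 493/500 ≈ 0.986000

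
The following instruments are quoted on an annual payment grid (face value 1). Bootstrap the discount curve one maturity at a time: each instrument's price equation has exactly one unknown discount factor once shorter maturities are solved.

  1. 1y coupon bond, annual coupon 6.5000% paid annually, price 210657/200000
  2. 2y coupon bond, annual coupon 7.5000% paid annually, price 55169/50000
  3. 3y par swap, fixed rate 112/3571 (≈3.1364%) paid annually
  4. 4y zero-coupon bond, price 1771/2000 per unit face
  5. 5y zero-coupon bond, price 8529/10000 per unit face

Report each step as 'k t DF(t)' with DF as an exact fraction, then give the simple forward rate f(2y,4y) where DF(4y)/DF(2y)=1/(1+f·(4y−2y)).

1 1 989/1000
2 2 4787/5000
3 3 569/625
4 4 1771/2000
5 5 8529/10000
f(2y,4y) = ((4787/5000)/(1771/2000) − 1)/(2) = 719/17710 ≈ 4.0599%

step 1 [1y] bond c/1=13/200: DF=(210657/200000 − 13/200·(0))/(1+13/200) = 989/1000 ≈ 0.989000
step 2 [2y] bond c/1=3/40: DF=(55169/50000 − 3/40·(0.989000))/(1+3/40) = 4787/5000 ≈ 0.957400
step 3 [3y] swap r/1=112/3571: DF=(1 − 112/3571·(0.989000+0.957400))/(1+112/3571) = 569/625 ≈ 0.910400
step 4 [4y] zero: DF = P = 1771/2000 ≈ 0.885500
step 5 [5y] zero: DF = P = 8529/10000 ≈ 0.852900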